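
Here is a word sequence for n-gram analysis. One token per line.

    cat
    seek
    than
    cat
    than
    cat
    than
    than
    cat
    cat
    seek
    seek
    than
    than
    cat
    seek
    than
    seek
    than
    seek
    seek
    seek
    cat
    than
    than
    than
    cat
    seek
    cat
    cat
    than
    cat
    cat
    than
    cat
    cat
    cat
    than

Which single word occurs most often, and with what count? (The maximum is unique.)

Unigram frequencies (highest first):
  cat: 15
  than: 14
  seek: 9

"cat", 15 times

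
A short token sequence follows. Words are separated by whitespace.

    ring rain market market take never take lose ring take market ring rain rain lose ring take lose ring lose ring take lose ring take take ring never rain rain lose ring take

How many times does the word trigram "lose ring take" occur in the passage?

Scanning the 31 overlapping trigram windows for "lose ring take":
  position 8–10: lose ring take
  position 15–17: lose ring take
  position 20–22: lose ring take
  position 23–25: lose ring take
  position 31–33: lose ring take

5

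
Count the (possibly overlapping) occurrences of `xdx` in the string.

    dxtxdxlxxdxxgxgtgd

2

Sliding a length-3 window over the 18 characters (16 positions):
  position 4–6: xdx
  position 9–11: xdx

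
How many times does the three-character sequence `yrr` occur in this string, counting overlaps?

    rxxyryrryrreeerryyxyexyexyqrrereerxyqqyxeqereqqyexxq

Sliding a length-3 window over the 52 characters (50 positions):
  position 6–8: yrr
  position 9–11: yrr

2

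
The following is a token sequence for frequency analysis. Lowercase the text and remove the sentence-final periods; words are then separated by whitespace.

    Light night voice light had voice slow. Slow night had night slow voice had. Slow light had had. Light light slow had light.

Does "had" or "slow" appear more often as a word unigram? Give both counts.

"had" (6 vs 5)

"had": 6 occurrences
"slow": 5 occurrences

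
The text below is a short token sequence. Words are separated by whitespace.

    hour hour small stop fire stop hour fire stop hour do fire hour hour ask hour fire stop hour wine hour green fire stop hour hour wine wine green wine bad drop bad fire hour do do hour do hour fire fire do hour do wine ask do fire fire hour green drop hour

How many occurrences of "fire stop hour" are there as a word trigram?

Scanning the 52 overlapping trigram windows for "fire stop hour":
  position 5–7: fire stop hour
  position 8–10: fire stop hour
  position 17–19: fire stop hour
  position 23–25: fire stop hour

4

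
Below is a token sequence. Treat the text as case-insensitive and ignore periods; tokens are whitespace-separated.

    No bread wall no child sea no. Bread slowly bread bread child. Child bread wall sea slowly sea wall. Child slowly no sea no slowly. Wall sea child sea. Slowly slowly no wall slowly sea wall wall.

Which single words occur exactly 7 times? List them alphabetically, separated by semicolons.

Unigram counts meeting the condition (exactly 7 times):
  sea: 7
  slowly: 7
  wall: 7

sea; slowly; wall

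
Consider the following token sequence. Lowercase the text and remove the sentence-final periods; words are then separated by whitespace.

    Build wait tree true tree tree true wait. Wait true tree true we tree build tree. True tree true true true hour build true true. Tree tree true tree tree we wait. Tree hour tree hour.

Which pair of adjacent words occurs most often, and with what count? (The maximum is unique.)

"tree true", 6 times

Bigram frequencies (highest first):
  tree true: 6
  true tree: 5
  tree tree: 3
  true true: 3
  wait tree: 2
  tree hour: 2
  … (14 more, each ≤ 1)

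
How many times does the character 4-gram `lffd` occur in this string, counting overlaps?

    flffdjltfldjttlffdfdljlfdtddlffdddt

3

Sliding a length-4 window over the 35 characters (32 positions):
  position 2–5: lffd
  position 15–18: lffd
  position 29–32: lffd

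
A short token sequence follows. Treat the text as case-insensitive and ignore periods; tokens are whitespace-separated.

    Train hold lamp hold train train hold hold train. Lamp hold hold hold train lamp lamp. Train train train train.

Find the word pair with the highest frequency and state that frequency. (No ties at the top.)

"train train", 4 times

Bigram frequencies (highest first):
  train train: 4
  hold train: 3
  hold hold: 3
  train hold: 2
  lamp hold: 2
  train lamp: 2
  … (3 more, each ≤ 1)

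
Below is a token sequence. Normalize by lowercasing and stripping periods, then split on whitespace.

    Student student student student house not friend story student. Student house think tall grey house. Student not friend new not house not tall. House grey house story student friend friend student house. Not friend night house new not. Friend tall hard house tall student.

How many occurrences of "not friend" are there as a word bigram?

Scanning the 43 overlapping bigram windows for "not friend":
  position 6–7: not friend
  position 17–18: not friend
  position 33–34: not friend
  position 38–39: not friend

4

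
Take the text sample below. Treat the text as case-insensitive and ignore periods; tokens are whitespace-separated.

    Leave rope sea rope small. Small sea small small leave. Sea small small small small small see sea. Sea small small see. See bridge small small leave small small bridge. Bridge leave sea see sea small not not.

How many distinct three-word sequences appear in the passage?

30

38 tokens → 36 trigram windows in total.
Repeated trigrams (each contributes count−1 duplicates):
  sea small small: 3
  small small small: 3
  small small leave: 2
  small small see: 2
6 duplicate windows → 36 − 6 = 30 distinct.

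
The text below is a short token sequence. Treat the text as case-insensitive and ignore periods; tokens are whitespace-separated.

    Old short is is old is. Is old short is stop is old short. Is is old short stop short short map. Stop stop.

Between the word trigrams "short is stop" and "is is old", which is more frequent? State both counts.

"is is old" (3 vs 1)

"short is stop": 1 occurrence
"is is old": 3 occurrences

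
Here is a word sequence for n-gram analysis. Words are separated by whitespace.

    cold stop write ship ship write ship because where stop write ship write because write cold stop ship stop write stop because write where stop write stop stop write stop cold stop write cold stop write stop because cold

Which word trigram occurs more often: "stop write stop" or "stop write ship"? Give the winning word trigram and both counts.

"stop write stop" (4 vs 2)

"stop write stop": 4 occurrences
"stop write ship": 2 occurrences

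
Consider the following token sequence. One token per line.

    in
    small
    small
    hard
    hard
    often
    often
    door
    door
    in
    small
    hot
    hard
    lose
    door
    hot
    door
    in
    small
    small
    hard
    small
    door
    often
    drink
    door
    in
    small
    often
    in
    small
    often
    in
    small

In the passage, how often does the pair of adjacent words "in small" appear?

6

Scanning the 33 overlapping bigram windows for "in small":
  position 1–2: in small
  position 10–11: in small
  position 18–19: in small
  position 27–28: in small
  position 30–31: in small
  position 33–34: in small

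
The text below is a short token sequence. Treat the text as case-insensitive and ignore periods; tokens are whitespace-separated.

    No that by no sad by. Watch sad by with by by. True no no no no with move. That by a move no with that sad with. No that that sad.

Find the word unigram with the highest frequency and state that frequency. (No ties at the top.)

Unigram frequencies (highest first):
  no: 8
  by: 6
  that: 5
  sad: 4
  with: 4
  move: 2
  … (3 more, each ≤ 1)

"no", 8 times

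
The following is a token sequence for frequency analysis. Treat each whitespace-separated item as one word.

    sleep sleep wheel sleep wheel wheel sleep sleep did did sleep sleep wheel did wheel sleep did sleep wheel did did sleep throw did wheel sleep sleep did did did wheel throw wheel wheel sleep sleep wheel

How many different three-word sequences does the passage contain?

37 tokens → 35 trigram windows in total.
Repeated trigrams (each contributes count−1 duplicates):
  sleep sleep wheel: 3
  wheel sleep sleep: 3
  did did sleep: 2
  did wheel sleep: 2
  sleep did did: 2
  sleep sleep did: 2
  sleep wheel did: 2
  wheel wheel sleep: 2
10 duplicate windows → 35 − 10 = 25 distinct.

25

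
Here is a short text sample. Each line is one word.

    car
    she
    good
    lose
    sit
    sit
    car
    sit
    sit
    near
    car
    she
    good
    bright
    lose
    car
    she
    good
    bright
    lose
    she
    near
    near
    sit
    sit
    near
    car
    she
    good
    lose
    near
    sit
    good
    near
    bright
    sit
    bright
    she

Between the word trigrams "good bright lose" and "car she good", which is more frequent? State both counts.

"good bright lose": 2 occurrences
"car she good": 4 occurrences

"car she good" (4 vs 2)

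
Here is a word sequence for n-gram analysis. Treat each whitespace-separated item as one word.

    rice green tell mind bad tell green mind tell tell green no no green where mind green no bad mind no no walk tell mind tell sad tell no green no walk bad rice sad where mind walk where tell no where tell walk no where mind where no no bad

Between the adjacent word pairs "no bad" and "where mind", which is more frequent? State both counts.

"no bad": 2 occurrences
"where mind": 3 occurrences

"where mind" (3 vs 2)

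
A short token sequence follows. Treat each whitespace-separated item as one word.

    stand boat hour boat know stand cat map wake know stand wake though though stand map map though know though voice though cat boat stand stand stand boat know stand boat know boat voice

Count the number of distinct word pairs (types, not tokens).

26

34 tokens → 33 bigram windows in total.
Repeated bigrams (each contributes count−1 duplicates):
  boat know: 3
  know stand: 3
  stand boat: 3
  stand stand: 2
7 duplicate windows → 33 − 7 = 26 distinct.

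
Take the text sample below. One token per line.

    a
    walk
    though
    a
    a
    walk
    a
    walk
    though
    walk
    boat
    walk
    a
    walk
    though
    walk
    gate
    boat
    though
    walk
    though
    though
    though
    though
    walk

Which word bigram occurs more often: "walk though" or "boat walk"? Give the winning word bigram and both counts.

"walk though" (4 vs 1)

"walk though": 4 occurrences
"boat walk": 1 occurrence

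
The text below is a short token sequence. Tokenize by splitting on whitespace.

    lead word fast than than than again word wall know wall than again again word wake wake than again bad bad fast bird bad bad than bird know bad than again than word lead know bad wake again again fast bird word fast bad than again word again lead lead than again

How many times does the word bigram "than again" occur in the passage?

6

Scanning the 51 overlapping bigram windows for "than again":
  position 6–7: than again
  position 12–13: than again
  position 18–19: than again
  position 30–31: than again
  position 45–46: than again
  position 51–52: than again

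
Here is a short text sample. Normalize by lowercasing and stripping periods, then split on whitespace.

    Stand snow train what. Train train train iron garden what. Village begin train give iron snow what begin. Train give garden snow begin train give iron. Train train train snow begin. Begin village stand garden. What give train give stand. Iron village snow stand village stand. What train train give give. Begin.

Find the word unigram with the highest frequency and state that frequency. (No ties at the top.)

Unigram frequencies (highest first):
  train: 13
  give: 7
  begin: 6
  stand: 5
  snow: 5
  what: 5
  … (3 more, each ≤ 4)

"train", 13 times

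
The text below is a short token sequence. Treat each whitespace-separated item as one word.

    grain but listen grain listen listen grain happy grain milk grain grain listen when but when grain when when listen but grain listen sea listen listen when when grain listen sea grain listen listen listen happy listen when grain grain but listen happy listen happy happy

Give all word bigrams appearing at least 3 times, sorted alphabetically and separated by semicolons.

Bigram counts meeting the condition (at least 3 times):
  grain listen: 5
  listen happy: 3
  listen listen: 4
  listen when: 3
  when grain: 3

grain listen; listen happy; listen listen; listen when; when grain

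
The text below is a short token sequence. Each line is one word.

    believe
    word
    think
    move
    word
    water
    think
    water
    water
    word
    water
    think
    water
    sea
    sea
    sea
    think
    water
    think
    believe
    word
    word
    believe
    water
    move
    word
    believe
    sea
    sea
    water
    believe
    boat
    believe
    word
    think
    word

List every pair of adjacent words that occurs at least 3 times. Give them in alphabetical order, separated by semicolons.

believe word; sea sea; think water; water think

Bigram counts meeting the condition (at least 3 times):
  believe word: 3
  sea sea: 3
  think water: 3
  water think: 3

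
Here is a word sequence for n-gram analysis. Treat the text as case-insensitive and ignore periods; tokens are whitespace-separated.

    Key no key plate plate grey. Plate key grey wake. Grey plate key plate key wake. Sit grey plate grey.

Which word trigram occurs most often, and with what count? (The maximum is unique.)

"grey plate key", 2 times

Trigram frequencies (highest first):
  grey plate key: 2
  key no key: 1
  no key plate: 1
  key plate plate: 1
  plate plate grey: 1
  plate grey plate: 1
  … (11 more, each ≤ 1)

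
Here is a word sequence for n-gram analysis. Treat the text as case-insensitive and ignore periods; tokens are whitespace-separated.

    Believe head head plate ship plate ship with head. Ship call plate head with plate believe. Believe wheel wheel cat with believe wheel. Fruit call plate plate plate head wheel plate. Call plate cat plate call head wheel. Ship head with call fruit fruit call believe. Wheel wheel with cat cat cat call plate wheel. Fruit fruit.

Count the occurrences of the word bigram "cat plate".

1

Scanning the 56 overlapping bigram windows for "cat plate":
  position 34–35: cat plate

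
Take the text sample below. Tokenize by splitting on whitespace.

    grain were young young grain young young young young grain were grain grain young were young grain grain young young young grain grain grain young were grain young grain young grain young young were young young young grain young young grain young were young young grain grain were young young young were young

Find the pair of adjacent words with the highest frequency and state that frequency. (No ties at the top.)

"young young", 13 times

Bigram frequencies (highest first):
  young young: 13
  young grain: 9
  grain young: 9
  were young: 6
  grain grain: 5
  young were: 5
  … (2 more, each ≤ 3)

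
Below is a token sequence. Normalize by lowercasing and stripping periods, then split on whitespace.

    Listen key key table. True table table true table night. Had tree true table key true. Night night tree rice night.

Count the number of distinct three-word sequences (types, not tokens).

18

21 tokens → 19 trigram windows in total.
Repeated trigrams (each contributes count−1 duplicates):
  table true table: 2
1 duplicate windows → 19 − 1 = 18 distinct.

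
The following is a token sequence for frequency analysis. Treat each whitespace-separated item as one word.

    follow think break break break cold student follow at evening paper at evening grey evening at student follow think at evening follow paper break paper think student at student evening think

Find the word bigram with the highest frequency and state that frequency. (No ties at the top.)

"at evening", 3 times

Bigram frequencies (highest first):
  at evening: 3
  follow think: 2
  break break: 2
  student follow: 2
  at student: 2
  think break: 1
  … (18 more, each ≤ 1)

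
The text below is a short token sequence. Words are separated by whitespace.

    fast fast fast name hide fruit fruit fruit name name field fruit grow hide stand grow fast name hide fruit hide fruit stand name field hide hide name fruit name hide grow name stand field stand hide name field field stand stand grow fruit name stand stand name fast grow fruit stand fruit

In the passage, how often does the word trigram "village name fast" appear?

Scanning the 51 overlapping trigram windows for "village name fast":
  (none found)

0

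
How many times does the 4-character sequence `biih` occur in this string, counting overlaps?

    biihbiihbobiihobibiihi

4

Sliding a length-4 window over the 22 characters (19 positions):
  position 1–4: biih
  position 5–8: biih
  position 11–14: biih
  position 18–21: biih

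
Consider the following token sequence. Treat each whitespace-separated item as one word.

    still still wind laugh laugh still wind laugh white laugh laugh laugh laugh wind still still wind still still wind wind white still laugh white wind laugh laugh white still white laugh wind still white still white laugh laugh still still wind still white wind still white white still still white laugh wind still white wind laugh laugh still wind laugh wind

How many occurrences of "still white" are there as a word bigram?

Scanning the 61 overlapping bigram windows for "still white":
  position 30–31: still white
  position 34–35: still white
  position 36–37: still white
  position 43–44: still white
  position 46–47: still white
  position 50–51: still white
  position 54–55: still white

7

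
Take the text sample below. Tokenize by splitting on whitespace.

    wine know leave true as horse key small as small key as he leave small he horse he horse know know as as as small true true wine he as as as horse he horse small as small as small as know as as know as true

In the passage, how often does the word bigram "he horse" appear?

3

Scanning the 46 overlapping bigram windows for "he horse":
  position 16–17: he horse
  position 18–19: he horse
  position 34–35: he horse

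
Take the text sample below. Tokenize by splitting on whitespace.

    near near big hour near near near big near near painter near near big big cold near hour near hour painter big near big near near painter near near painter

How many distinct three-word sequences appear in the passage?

20

30 tokens → 28 trigram windows in total.
Repeated trigrams (each contributes count−1 duplicates):
  near near big: 3
  near near painter: 3
  big near near: 2
  near big near: 2
  near painter near: 2
  painter near near: 2
8 duplicate windows → 28 − 8 = 20 distinct.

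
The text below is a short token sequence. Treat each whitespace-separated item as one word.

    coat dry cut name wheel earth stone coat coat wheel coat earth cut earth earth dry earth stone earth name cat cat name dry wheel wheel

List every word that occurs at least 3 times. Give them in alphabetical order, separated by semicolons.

Unigram counts meeting the condition (at least 3 times):
  coat: 4
  dry: 3
  earth: 6
  name: 3
  wheel: 4

coat; dry; earth; name; wheel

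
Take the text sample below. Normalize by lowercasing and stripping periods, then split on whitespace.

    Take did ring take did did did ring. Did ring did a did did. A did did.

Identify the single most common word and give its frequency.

Unigram frequencies (highest first):
  did: 10
  ring: 3
  take: 2
  a: 2

"did", 10 times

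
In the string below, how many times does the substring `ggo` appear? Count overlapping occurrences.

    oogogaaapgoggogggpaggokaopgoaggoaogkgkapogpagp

3

Sliding a length-3 window over the 46 characters (44 positions):
  position 12–14: ggo
  position 20–22: ggo
  position 30–32: ggo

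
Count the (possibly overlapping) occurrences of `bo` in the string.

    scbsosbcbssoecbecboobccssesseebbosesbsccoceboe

Sliding a length-2 window over the 46 characters (45 positions):
  position 18–19: bo
  position 32–33: bo
  position 44–45: bo

3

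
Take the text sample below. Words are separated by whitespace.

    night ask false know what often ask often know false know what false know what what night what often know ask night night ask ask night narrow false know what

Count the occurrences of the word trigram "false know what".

4

Scanning the 28 overlapping trigram windows for "false know what":
  position 3–5: false know what
  position 10–12: false know what
  position 13–15: false know what
  position 28–30: false know what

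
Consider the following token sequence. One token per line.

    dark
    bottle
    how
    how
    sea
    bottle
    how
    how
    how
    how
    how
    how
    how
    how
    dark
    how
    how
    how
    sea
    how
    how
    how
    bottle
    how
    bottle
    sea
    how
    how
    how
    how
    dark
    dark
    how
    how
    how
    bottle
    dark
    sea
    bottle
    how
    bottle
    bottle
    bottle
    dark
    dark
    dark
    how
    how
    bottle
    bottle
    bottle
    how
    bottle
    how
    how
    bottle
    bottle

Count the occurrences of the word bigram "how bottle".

Scanning the 56 overlapping bigram windows for "how bottle":
  position 22–23: how bottle
  position 24–25: how bottle
  position 35–36: how bottle
  position 40–41: how bottle
  position 48–49: how bottle
  position 52–53: how bottle
  position 55–56: how bottle

7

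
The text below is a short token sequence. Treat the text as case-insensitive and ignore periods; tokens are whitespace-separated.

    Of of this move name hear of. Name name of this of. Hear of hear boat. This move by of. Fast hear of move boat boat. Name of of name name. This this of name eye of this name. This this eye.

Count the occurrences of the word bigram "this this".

Scanning the 41 overlapping bigram windows for "this this":
  position 32–33: this this
  position 40–41: this this

2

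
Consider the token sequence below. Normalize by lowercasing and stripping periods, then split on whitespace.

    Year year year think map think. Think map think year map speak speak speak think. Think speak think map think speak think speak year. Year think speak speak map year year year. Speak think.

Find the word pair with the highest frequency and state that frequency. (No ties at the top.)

Bigram frequencies (highest first):
  year year: 5
  speak think: 4
  think speak: 4
  think map: 3
  map think: 3
  speak speak: 3
  … (9 more, each ≤ 2)

"year year", 5 times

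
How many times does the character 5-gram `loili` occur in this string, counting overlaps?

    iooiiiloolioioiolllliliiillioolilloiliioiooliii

Sliding a length-5 window over the 47 characters (43 positions):
  position 34–38: loili

1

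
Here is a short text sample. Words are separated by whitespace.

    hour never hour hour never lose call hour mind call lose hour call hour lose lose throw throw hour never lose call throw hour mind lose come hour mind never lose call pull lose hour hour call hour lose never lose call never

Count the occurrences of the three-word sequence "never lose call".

4

Scanning the 41 overlapping trigram windows for "never lose call":
  position 5–7: never lose call
  position 20–22: never lose call
  position 30–32: never lose call
  position 40–42: never lose call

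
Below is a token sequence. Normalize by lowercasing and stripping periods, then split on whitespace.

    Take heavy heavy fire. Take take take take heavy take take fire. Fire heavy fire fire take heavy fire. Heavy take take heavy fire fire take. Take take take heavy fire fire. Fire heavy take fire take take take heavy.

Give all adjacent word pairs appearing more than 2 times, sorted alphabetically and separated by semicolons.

fire fire; fire heavy; fire take; heavy fire; heavy take; take heavy; take take

Bigram counts meeting the condition (more than 2 times):
  fire fire: 5
  fire heavy: 3
  fire take: 4
  heavy fire: 5
  heavy take: 3
  take heavy: 6
  take take: 10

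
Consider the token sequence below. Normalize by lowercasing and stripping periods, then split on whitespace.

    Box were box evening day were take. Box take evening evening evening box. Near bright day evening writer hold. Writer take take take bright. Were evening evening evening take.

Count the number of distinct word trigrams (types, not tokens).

26

29 tokens → 27 trigram windows in total.
Repeated trigrams (each contributes count−1 duplicates):
  evening evening evening: 2
1 duplicate windows → 27 − 1 = 26 distinct.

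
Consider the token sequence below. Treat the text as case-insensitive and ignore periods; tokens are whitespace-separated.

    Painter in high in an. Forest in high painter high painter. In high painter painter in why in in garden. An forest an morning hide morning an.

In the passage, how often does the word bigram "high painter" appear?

3

Scanning the 26 overlapping bigram windows for "high painter":
  position 8–9: high painter
  position 10–11: high painter
  position 13–14: high painter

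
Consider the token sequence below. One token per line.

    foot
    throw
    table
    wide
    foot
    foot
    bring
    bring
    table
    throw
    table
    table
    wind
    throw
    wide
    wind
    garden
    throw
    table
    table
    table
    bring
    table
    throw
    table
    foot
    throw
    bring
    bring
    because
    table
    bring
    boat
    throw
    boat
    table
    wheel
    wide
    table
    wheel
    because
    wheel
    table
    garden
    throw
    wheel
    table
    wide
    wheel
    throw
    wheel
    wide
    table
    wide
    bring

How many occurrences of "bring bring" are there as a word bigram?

Scanning the 54 overlapping bigram windows for "bring bring":
  position 7–8: bring bring
  position 28–29: bring bring

2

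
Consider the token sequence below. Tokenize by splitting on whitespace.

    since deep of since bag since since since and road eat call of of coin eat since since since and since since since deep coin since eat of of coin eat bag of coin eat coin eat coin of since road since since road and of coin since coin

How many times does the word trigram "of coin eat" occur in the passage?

3

Scanning the 47 overlapping trigram windows for "of coin eat":
  position 14–16: of coin eat
  position 29–31: of coin eat
  position 33–35: of coin eat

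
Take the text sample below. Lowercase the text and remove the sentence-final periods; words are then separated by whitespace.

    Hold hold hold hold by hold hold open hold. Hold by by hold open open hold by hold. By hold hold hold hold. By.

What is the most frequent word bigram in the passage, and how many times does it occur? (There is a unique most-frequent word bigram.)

"hold hold", 8 times

Bigram frequencies (highest first):
  hold hold: 8
  hold by: 5
  by hold: 4
  hold open: 2
  open hold: 2
  by by: 1
  … (1 more, each ≤ 1)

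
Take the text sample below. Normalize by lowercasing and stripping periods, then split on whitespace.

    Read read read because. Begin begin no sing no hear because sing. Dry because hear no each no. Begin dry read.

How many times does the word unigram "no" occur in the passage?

4

Scanning the 21 tokens for "no":
  position 7: no
  position 9: no
  position 16: no
  position 18: no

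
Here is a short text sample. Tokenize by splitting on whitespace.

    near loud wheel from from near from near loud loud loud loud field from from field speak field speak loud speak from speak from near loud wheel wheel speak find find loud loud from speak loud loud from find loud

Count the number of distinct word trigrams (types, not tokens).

34

40 tokens → 38 trigram windows in total.
Repeated trigrams (each contributes count−1 duplicates):
  from near loud: 2
  loud loud from: 2
  loud loud loud: 2
  near loud wheel: 2
4 duplicate windows → 38 − 4 = 34 distinct.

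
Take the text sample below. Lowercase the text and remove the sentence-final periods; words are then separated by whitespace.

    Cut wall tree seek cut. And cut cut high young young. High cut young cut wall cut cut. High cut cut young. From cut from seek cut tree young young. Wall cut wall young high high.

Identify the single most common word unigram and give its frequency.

"cut", 13 times

Unigram frequencies (highest first):
  cut: 13
  young: 7
  high: 5
  wall: 4
  tree: 2
  seek: 2
  … (2 more, each ≤ 2)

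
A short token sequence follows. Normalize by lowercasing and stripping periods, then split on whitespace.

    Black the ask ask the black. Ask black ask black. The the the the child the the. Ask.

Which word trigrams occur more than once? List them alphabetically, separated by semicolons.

black ask black; the the the

Trigram counts meeting the condition (more than once):
  black ask black: 2
  the the the: 2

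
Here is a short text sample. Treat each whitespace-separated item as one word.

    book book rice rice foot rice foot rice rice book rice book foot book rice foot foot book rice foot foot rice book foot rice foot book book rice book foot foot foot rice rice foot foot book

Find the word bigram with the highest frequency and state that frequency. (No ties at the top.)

"rice foot", 6 times

Bigram frequencies (highest first):
  rice foot: 6
  book rice: 5
  foot rice: 5
  foot foot: 5
  rice book: 4
  foot book: 4
  … (3 more, each ≤ 3)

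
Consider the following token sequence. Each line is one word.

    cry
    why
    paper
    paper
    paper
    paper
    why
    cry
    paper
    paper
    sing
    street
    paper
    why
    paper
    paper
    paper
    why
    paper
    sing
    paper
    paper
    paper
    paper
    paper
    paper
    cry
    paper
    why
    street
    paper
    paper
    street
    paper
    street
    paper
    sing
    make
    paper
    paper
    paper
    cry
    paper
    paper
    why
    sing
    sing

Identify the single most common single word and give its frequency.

"paper", 27 times

Unigram frequencies (highest first):
  paper: 27
  why: 6
  sing: 5
  cry: 4
  street: 4
  make: 1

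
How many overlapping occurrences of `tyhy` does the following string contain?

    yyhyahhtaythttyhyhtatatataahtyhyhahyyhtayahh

2

Sliding a length-4 window over the 44 characters (41 positions):
  position 14–17: tyhy
  position 29–32: tyhy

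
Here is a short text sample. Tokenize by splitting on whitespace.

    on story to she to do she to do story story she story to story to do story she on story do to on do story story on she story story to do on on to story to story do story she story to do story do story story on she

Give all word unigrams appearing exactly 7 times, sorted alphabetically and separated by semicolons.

Unigram counts meeting the condition (exactly 7 times):
  on: 7
  she: 7

on; she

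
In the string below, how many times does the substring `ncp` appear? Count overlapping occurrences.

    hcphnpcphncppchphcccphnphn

Sliding a length-3 window over the 26 characters (24 positions):
  position 10–12: ncp

1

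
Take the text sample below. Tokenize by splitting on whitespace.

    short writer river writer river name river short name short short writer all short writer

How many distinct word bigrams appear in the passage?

11

15 tokens → 14 bigram windows in total.
Repeated bigrams (each contributes count−1 duplicates):
  short writer: 3
  writer river: 2
3 duplicate windows → 14 − 3 = 11 distinct.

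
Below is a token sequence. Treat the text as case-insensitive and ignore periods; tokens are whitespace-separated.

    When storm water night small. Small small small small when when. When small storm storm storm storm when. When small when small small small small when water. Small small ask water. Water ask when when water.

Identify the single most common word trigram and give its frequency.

Trigram frequencies (highest first):
  small small small: 5
  small small when: 2
  when when small: 2
  storm storm storm: 2
  when storm water: 1
  storm water night: 1
  … (21 more, each ≤ 1)

"small small small", 5 times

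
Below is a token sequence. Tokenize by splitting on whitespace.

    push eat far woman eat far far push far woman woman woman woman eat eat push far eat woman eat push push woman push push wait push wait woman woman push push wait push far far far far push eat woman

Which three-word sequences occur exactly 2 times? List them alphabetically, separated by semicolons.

Trigram counts meeting the condition (exactly 2 times):
  far far far: 2
  far far push: 2
  push push wait: 2
  push wait push: 2
  woman push push: 2
  woman woman woman: 2

far far far; far far push; push push wait; push wait push; woman push push; woman woman woman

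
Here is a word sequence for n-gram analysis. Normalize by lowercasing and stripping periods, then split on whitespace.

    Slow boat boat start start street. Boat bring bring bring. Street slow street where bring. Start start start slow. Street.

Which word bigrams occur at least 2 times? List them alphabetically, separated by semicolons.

Bigram counts meeting the condition (at least 2 times):
  bring bring: 2
  slow street: 2
  start start: 3

bring bring; slow street; start start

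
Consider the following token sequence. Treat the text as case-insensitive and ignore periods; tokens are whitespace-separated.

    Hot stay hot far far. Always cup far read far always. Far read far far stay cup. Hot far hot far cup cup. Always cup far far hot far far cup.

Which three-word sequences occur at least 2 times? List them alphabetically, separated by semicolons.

always cup far; far hot far; far read far; hot far far

Trigram counts meeting the condition (at least 2 times):
  always cup far: 2
  far hot far: 2
  far read far: 2
  hot far far: 2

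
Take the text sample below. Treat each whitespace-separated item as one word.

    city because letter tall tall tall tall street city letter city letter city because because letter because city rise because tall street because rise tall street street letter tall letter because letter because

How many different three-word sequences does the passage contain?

33 tokens → 31 trigram windows in total.
Repeated trigrams (each contributes count−1 duplicates):
  because letter because: 2
  city letter city: 2
  tall tall tall: 2
3 duplicate windows → 31 − 3 = 28 distinct.

28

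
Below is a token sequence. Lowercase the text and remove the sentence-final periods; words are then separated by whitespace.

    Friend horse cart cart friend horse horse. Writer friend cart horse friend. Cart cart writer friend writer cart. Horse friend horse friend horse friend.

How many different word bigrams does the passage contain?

13

24 tokens → 23 bigram windows in total.
Repeated bigrams (each contributes count−1 duplicates):
  friend horse: 4
  horse friend: 4
  cart cart: 2
  cart horse: 2
  friend cart: 2
  writer friend: 2
10 duplicate windows → 23 − 10 = 13 distinct.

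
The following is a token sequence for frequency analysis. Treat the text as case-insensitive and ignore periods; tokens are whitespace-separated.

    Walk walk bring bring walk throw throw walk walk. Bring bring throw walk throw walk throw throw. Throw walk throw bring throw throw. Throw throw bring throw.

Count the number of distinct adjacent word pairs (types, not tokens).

27 tokens → 26 bigram windows in total.
Repeated bigrams (each contributes count−1 duplicates):
  throw throw: 6
  throw walk: 4
  walk throw: 4
  bring throw: 3
  bring bring: 2
  throw bring: 2
  walk bring: 2
  walk walk: 2
17 duplicate windows → 26 − 17 = 9 distinct.

9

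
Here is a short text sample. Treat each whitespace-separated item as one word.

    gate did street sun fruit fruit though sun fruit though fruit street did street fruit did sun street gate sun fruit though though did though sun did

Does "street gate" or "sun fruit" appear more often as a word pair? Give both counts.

"sun fruit" (3 vs 1)

"street gate": 1 occurrence
"sun fruit": 3 occurrences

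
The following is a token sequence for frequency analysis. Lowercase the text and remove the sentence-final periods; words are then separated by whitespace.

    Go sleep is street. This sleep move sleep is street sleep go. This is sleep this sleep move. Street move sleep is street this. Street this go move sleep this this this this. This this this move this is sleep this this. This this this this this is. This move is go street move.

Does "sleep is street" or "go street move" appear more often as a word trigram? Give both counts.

"sleep is street": 3 occurrences
"go street move": 1 occurrence

"sleep is street" (3 vs 1)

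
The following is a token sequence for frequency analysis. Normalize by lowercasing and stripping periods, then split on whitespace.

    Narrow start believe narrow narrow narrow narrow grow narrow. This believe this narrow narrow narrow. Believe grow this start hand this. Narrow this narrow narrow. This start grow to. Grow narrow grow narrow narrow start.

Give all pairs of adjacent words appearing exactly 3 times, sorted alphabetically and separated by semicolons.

grow narrow; narrow this; this narrow

Bigram counts meeting the condition (exactly 3 times):
  grow narrow: 3
  narrow this: 3
  this narrow: 3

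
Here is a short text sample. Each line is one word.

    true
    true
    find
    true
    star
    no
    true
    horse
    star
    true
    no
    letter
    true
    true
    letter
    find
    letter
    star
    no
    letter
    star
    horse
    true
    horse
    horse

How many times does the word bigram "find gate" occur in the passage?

0

Scanning the 24 overlapping bigram windows for "find gate":
  (none found)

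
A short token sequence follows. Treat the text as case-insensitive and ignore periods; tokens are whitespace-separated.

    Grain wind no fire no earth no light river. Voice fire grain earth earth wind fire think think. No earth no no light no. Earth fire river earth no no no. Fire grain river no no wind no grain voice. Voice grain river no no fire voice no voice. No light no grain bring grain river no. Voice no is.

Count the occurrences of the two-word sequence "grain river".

3

Scanning the 59 overlapping bigram windows for "grain river":
  position 33–34: grain river
  position 42–43: grain river
  position 55–56: grain river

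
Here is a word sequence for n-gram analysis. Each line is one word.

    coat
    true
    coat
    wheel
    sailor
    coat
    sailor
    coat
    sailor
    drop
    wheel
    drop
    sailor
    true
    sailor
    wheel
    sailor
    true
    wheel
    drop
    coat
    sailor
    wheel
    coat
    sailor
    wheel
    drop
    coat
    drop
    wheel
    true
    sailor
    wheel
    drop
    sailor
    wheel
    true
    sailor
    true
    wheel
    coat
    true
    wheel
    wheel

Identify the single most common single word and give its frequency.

Unigram frequencies (highest first):
  wheel: 12
  sailor: 11
  coat: 8
  true: 7
  drop: 6

"wheel", 12 times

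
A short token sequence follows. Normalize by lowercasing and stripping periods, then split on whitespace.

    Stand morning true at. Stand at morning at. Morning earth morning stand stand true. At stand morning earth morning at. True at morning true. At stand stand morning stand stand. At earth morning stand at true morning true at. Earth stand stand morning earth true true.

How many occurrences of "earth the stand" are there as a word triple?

0

Scanning the 44 overlapping trigram windows for "earth the stand":
  (none found)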